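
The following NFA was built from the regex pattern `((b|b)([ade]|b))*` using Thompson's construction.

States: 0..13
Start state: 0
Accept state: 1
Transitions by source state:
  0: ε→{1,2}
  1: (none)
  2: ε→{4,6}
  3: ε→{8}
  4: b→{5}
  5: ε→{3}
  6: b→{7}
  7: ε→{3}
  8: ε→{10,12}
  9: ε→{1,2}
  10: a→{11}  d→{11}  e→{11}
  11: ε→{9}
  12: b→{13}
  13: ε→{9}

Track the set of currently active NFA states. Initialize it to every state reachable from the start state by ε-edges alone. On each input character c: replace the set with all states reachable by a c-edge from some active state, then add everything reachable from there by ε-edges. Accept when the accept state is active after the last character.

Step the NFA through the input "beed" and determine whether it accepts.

Answer: REJECT

Derivation:
start: ε-closure({0}) = {0,1,2,4,6}
'b' @ 1: {3,5,7,8,10,12}
'e' @ 2: {1,2,4,6,9,11}  ✓accept
'e' @ 3: {}  — no active states
rest 'd' ignored (set empty)
end set {} — state 1 not in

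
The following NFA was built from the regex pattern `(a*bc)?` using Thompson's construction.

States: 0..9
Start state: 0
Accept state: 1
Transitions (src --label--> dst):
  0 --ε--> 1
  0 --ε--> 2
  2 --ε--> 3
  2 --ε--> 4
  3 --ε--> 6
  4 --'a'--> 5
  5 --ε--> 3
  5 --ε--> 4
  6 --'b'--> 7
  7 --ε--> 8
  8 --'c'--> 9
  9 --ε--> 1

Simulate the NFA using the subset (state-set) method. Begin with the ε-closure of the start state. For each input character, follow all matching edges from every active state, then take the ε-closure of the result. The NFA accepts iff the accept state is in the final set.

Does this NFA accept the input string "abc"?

start: ε-closure({0}) = {0,1,2,3,4,6}
'a' @ 1: {3,4,5,6}
'b' @ 2: {7,8}
'c' @ 3: {1,9}  (accept∈set)
end set {1,9} — state 1 in

Answer: ACCEPT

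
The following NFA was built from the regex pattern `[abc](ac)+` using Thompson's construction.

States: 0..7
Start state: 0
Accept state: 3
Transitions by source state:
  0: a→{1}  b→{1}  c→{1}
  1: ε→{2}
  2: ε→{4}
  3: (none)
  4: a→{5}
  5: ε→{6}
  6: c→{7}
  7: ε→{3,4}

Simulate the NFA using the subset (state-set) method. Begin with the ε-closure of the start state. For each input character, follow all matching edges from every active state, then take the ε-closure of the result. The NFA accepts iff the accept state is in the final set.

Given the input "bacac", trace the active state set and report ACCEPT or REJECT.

Answer: ACCEPT

Trace:
S₀ = ε-closure({0}) = {0}
'b' @ 1: {1,2,4}
'a' @ 2: {5,6}
'c' @ 3: {3,4,7}  (accept∈set)
'a' @ 4: {5,6}
'c' @ 5: {3,4,7}  (accept∈set)
final: {3,4,7}; accept 3 in set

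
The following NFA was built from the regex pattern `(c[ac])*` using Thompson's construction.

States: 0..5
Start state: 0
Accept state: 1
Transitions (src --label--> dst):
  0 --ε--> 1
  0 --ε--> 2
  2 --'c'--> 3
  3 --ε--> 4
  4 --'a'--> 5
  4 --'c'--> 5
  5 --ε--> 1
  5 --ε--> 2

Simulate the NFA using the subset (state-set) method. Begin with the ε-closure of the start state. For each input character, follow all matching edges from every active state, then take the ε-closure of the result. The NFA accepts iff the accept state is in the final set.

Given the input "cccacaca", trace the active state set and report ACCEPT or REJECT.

Answer: ACCEPT

Trace:
initial (ε-close {0}): {0,1,2}
'c' @ 1: {3,4}
'c' @ 2: {1,2,5}  [accepting]
'c' @ 3: {3,4}
'a' @ 4: {1,2,5}  [accepting]
'c' @ 5: {3,4}
'a' @ 6: {1,2,5}  [accepting]
'c' @ 7: {3,4}
'a' @ 8: {1,2,5}  [accepting]
after full input: {1,2,5}  (accept=1 in)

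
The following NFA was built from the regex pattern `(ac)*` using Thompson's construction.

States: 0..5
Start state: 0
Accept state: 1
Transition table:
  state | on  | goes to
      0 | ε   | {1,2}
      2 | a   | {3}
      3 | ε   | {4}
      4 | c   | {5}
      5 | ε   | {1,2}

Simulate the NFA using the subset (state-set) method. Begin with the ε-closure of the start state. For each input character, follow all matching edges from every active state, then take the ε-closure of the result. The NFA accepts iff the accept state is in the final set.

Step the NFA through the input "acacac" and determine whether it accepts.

initial (ε-close {0}): {0,1,2}
'a' @ 1: {3,4}
'c' @ 2: {1,2,5}  ✓accept
'a' @ 3: {3,4}
'c' @ 4: {1,2,5}  ✓accept
'a' @ 5: {3,4}
'c' @ 6: {1,2,5}  ✓accept
final: {1,2,5}; accept 1 in set

Answer: ACCEPT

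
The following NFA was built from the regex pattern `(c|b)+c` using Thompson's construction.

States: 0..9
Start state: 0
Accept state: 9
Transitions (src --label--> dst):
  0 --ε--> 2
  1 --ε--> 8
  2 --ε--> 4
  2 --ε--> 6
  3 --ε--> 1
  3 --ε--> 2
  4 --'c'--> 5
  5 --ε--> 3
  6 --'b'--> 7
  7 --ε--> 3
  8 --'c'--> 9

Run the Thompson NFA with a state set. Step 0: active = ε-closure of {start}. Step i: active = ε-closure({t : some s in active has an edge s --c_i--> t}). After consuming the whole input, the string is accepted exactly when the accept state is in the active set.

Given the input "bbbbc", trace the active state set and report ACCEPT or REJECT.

Answer: ACCEPT

Trace:
initial (ε-close {0}): {0,2,4,6}
'b' @ 1: {1,2,3,4,6,7,8}
'b' @ 2: {1,2,3,4,6,7,8}
'b' @ 3: {1,2,3,4,6,7,8}
'b' @ 4: {1,2,3,4,6,7,8}
'c' @ 5: {1,2,3,4,5,6,8,9}  [accepting]
final: {1,2,3,4,5,6,8,9}; accept 9 in set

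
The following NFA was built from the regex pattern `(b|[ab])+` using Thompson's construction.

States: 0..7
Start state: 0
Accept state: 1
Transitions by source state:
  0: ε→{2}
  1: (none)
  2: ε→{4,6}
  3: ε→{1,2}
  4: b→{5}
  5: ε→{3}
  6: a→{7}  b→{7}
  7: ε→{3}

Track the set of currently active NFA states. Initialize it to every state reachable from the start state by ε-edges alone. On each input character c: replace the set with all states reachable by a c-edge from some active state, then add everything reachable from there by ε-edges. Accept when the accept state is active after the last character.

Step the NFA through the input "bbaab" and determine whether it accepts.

initial (ε-close {0}): {0,2,4,6}
'b' @ 1: {1,2,3,4,5,6,7}  ✓accept
'b' @ 2: {1,2,3,4,5,6,7}  ✓accept
'a' @ 3: {1,2,3,4,6,7}  ✓accept
'a' @ 4: {1,2,3,4,6,7}  ✓accept
'b' @ 5: {1,2,3,4,5,6,7}  ✓accept
end set {1,2,3,4,5,6,7} — state 1 in

Answer: ACCEPT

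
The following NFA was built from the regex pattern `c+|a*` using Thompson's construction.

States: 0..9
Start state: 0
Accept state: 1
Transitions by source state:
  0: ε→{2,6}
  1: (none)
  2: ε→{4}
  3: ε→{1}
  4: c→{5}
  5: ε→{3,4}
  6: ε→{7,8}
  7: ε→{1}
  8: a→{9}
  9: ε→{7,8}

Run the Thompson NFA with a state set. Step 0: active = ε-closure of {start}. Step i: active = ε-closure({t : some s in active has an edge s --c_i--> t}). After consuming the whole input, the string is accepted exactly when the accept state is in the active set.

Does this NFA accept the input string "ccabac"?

Answer: REJECT

Trace:
initial (ε-close {0}): {0,1,2,4,6,7,8}
'c' @ 1: {1,3,4,5}  (accept∈set)
'c' @ 2: {1,3,4,5}  (accept∈set)
'a' @ 3: {}  — state set empty
rest 'bac' ignored (set empty)
end set {} — state 1 not in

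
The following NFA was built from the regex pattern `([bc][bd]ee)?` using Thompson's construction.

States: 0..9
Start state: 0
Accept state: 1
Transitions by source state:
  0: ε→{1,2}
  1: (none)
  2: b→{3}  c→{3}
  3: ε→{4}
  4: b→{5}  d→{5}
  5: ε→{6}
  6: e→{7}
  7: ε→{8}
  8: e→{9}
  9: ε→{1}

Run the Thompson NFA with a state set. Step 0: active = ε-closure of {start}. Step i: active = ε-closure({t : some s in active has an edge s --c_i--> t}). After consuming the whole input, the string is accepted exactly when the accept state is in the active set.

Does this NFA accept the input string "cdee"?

S₀ = ε-closure({0}) = {0,1,2}
'c' @ 1: {3,4}
'd' @ 2: {5,6}
'e' @ 3: {7,8}
'e' @ 4: {1,9}  [accepting]
after full input: {1,9}  (accept=1 in)

Answer: ACCEPT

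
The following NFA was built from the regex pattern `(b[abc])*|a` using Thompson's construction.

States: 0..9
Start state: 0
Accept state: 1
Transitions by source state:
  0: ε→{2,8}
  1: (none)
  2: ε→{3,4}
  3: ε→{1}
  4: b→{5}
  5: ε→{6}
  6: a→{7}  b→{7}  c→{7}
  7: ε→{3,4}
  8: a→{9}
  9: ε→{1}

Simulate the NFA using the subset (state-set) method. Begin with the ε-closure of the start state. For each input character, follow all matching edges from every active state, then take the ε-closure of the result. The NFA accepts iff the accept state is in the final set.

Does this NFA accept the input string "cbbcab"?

S₀ = ε-closure({0}) = {0,1,2,3,4,8}
'c' @ 1: {}  — dead — no transitions
rest 'bbcab' ignored (set empty)
final: {}; accept 1 not in set

Answer: REJECT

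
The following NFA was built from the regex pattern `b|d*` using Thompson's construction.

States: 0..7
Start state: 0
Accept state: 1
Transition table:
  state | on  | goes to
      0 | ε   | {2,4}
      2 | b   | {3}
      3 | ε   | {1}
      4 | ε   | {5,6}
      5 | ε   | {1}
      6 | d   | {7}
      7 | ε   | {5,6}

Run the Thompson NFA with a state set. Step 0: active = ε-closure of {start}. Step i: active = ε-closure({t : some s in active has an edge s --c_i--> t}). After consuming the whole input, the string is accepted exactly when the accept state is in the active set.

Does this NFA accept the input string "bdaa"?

S₀ = ε-closure({0}) = {0,1,2,4,5,6}
'b' @ 1: {1,3}  [accepting]
'd' @ 2: {}  — no active states
rest 'aa' ignored (set empty)
final: {}; accept 1 not in set

Answer: REJECT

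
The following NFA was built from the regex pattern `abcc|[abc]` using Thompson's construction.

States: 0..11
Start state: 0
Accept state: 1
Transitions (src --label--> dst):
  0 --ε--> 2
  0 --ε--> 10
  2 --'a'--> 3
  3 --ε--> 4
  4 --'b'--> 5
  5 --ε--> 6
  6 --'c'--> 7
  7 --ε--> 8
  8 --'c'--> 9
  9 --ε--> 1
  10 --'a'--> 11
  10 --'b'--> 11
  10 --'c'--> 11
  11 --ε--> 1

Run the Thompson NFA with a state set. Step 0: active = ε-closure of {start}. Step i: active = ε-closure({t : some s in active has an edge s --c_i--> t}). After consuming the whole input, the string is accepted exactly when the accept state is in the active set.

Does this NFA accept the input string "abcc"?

initial (ε-close {0}): {0,2,10}
'a' @ 1: {1,3,4,11}  (accept∈set)
'b' @ 2: {5,6}
'c' @ 3: {7,8}
'c' @ 4: {1,9}  (accept∈set)
end set {1,9} — state 1 in

Answer: ACCEPT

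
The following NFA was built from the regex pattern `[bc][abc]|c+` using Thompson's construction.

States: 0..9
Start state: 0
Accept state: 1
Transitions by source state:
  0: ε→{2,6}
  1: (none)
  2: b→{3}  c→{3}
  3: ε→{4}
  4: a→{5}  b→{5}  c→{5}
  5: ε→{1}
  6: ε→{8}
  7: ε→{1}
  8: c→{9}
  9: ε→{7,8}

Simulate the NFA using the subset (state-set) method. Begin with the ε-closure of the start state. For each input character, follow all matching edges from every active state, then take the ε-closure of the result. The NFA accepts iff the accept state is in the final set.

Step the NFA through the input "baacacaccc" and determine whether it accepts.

initial (ε-close {0}): {0,2,6,8}
'b' @ 1: {3,4}
'a' @ 2: {1,5}  ✓accept
'a' @ 3: {}  — dead — no transitions
rest 'cacaccc' ignored (set empty)
after full input: {}  (accept=1 not in)

Answer: REJECT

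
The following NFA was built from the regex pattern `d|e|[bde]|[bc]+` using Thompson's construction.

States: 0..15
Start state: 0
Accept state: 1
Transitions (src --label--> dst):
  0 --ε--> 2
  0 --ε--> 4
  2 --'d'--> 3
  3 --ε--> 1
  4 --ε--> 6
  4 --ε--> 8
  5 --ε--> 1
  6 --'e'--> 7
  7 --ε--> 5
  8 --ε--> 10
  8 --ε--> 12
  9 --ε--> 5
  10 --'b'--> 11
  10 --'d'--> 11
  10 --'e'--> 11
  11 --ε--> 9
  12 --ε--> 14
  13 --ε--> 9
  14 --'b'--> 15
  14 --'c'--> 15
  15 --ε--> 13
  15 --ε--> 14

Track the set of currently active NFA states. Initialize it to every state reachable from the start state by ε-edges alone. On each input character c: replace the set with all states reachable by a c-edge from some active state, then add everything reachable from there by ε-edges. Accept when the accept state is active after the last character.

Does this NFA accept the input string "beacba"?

Answer: REJECT

Derivation:
S₀ = ε-closure({0}) = {0,2,4,6,8,10,12,14}
'b' @ 1: {1,5,9,11,13,14,15}  [accepting]
'e' @ 2: {}  — dead — no transitions
rest 'acba' ignored (set empty)
end set {} — state 1 not in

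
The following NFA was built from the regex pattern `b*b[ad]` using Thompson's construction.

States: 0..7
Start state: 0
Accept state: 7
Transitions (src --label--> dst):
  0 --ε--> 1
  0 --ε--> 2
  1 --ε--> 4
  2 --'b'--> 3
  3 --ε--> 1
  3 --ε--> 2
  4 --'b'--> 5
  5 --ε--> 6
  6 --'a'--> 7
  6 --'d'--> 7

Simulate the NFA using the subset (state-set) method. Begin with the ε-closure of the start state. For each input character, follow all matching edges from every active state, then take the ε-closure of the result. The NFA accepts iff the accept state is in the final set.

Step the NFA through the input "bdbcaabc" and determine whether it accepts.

Answer: REJECT

Trace:
S₀ = ε-closure({0}) = {0,1,2,4}
'b' @ 1: {1,2,3,4,5,6}
'd' @ 2: {7}  ✓accept
'b' @ 3: {}  — state set empty
rest 'caabc' ignored (set empty)
after full input: {}  (accept=7 not in)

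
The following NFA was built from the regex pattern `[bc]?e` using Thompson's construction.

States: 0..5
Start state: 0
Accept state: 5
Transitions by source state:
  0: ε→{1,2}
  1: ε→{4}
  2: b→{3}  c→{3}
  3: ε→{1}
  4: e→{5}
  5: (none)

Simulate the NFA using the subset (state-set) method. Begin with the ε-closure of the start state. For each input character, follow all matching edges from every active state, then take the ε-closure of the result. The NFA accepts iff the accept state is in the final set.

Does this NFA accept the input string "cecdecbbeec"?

S₀ = ε-closure({0}) = {0,1,2,4}
'c' @ 1: {1,3,4}
'e' @ 2: {5}  [accepting]
'c' @ 3: {}  — state set empty
rest 'decbbeec' ignored (set empty)
end set {} — state 5 not in

Answer: REJECT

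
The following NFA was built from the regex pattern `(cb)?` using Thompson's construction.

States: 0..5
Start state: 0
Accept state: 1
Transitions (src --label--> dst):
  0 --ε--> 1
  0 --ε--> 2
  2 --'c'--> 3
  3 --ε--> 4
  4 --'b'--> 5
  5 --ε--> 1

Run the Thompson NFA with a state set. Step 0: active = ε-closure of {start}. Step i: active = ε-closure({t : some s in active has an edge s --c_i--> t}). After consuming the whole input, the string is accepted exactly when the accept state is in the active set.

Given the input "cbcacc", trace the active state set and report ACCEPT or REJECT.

Answer: REJECT

Steps:
start: ε-closure({0}) = {0,1,2}
'c' @ 1: {3,4}
'b' @ 2: {1,5}  ✓accept
'c' @ 3: {}  — dead — no transitions
rest 'acc' ignored (set empty)
after full input: {}  (accept=1 not in)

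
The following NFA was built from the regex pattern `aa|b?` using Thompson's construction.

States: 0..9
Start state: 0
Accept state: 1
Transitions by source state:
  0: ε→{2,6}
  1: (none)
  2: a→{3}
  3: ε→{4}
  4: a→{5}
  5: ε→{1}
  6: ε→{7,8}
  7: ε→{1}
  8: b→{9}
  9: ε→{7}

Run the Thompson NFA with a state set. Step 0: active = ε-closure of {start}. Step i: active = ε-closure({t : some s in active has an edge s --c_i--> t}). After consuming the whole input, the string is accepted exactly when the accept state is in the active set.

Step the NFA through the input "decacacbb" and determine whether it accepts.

Answer: REJECT

Steps:
S₀ = ε-closure({0}) = {0,1,2,6,7,8}
'd' @ 1: {}  — state set empty
rest 'ecacacbb' ignored (set empty)
after full input: {}  (accept=1 not in)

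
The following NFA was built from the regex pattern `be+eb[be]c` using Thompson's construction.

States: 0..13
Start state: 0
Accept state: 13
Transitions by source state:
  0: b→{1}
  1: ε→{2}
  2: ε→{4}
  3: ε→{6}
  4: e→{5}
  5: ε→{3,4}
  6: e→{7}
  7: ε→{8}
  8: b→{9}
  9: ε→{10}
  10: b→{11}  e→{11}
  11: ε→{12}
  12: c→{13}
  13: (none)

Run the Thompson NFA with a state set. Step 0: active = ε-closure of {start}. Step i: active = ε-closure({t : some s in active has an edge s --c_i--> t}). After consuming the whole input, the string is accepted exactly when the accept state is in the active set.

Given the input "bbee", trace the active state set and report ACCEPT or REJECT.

Answer: REJECT

Trace:
start: ε-closure({0}) = {0}
'b' @ 1: {1,2,4}
'b' @ 2: {}  — state set empty
rest 'ee' ignored (set empty)
after full input: {}  (accept=13 not in)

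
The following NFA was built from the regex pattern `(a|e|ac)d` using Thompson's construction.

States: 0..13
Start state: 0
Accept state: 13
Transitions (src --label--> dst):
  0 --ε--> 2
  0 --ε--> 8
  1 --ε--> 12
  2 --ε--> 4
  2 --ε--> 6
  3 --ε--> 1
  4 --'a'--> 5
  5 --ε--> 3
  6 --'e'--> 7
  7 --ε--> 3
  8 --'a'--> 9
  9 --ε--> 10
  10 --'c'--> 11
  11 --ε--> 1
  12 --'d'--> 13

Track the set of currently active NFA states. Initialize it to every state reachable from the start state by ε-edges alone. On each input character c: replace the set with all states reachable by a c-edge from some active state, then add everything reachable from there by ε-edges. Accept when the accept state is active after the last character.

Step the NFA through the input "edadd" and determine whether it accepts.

Answer: REJECT

Trace:
S₀ = ε-closure({0}) = {0,2,4,6,8}
'e' @ 1: {1,3,7,12}
'd' @ 2: {13}  (accept∈set)
'a' @ 3: {}  — dead — no transitions
rest 'dd' ignored (set empty)
after full input: {}  (accept=13 not in)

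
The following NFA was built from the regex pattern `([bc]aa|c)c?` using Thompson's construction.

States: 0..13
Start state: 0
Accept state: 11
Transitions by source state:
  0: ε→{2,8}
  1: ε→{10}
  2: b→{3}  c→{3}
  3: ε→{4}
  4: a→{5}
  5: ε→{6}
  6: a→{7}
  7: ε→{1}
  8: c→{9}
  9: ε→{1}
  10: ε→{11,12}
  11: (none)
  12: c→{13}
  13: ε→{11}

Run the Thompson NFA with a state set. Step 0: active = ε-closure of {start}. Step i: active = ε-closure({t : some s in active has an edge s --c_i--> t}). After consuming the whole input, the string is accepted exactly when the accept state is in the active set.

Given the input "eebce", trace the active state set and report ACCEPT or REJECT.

Answer: REJECT

Trace:
start: ε-closure({0}) = {0,2,8}
'e' @ 1: {}  — dead — no transitions
rest 'ebce' ignored (set empty)
end set {} — state 11 not in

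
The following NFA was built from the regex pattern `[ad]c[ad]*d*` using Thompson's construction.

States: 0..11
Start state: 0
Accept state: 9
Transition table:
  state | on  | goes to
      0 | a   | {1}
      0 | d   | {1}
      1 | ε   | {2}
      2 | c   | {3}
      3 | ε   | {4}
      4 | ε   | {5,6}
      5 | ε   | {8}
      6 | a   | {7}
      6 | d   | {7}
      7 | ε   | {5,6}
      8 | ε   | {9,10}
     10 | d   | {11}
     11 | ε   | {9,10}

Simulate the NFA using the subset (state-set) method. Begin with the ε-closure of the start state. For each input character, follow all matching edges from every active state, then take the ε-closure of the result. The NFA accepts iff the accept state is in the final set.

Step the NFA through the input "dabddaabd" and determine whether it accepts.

Answer: REJECT

Trace:
S₀ = ε-closure({0}) = {0}
'd' @ 1: {1,2}
'a' @ 2: {}  — state set empty
rest 'bddaabd' ignored (set empty)
after full input: {}  (accept=9 not in)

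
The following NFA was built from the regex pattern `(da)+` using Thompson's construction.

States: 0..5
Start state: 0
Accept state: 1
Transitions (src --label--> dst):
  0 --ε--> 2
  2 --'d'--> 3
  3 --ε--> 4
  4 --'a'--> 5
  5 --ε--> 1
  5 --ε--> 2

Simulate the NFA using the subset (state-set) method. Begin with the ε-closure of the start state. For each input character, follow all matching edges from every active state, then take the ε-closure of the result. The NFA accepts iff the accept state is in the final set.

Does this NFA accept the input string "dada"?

start: ε-closure({0}) = {0,2}
'd' @ 1: {3,4}
'a' @ 2: {1,2,5}  ✓accept
'd' @ 3: {3,4}
'a' @ 4: {1,2,5}  ✓accept
end set {1,2,5} — state 1 in

Answer: ACCEPT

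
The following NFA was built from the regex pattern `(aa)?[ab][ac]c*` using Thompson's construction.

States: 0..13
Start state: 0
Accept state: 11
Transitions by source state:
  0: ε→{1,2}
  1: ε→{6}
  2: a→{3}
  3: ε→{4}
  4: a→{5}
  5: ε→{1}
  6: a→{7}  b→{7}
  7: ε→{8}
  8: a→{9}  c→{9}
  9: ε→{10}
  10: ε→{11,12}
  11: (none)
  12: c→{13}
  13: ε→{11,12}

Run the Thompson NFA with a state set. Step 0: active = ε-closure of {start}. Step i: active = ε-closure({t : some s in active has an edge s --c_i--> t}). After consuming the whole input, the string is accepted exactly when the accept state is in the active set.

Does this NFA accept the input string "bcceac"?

start: ε-closure({0}) = {0,1,2,6}
'b' @ 1: {7,8}
'c' @ 2: {9,10,11,12}  (accept∈set)
'c' @ 3: {11,12,13}  (accept∈set)
'e' @ 4: {}  — state set empty
rest 'ac' ignored (set empty)
final: {}; accept 11 not in set

Answer: REJECT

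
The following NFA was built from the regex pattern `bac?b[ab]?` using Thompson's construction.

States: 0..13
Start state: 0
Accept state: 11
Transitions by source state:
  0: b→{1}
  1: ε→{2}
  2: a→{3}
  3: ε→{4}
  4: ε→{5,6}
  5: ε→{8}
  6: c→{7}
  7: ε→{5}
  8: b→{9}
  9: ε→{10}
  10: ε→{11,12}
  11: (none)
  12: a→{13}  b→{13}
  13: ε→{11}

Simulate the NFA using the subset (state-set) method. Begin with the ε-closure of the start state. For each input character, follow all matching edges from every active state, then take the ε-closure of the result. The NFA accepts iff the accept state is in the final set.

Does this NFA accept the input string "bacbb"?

initial (ε-close {0}): {0}
'b' @ 1: {1,2}
'a' @ 2: {3,4,5,6,8}
'c' @ 3: {5,7,8}
'b' @ 4: {9,10,11,12}  [accepting]
'b' @ 5: {11,13}  [accepting]
end set {11,13} — state 11 in

Answer: ACCEPT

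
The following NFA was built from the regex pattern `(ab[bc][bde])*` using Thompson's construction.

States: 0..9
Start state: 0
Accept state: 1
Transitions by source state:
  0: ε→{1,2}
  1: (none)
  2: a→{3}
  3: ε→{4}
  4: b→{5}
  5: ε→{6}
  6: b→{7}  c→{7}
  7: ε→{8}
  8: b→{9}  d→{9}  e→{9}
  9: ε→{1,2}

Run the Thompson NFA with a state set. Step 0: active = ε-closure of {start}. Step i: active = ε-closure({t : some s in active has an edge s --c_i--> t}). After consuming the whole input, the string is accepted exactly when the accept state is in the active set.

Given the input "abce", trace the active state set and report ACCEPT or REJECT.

Answer: ACCEPT

Steps:
start: ε-closure({0}) = {0,1,2}
'a' @ 1: {3,4}
'b' @ 2: {5,6}
'c' @ 3: {7,8}
'e' @ 4: {1,2,9}  (accept∈set)
final: {1,2,9}; accept 1 in set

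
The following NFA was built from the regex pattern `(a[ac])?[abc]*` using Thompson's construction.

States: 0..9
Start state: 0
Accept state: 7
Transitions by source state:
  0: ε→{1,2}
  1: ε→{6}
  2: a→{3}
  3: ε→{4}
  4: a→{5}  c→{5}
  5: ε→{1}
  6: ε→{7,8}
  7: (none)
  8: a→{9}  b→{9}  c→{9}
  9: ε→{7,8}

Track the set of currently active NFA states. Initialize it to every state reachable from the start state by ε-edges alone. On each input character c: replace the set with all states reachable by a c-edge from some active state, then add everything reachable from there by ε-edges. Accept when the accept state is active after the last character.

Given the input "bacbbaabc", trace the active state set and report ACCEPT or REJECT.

S₀ = ε-closure({0}) = {0,1,2,6,7,8}
'b' @ 1: {7,8,9}  (accept∈set)
'a' @ 2: {7,8,9}  (accept∈set)
'c' @ 3: {7,8,9}  (accept∈set)
'b' @ 4: {7,8,9}  (accept∈set)
'b' @ 5: {7,8,9}  (accept∈set)
'a' @ 6: {7,8,9}  (accept∈set)
'a' @ 7: {7,8,9}  (accept∈set)
'b' @ 8: {7,8,9}  (accept∈set)
'c' @ 9: {7,8,9}  (accept∈set)
after full input: {7,8,9}  (accept=7 in)

Answer: ACCEPT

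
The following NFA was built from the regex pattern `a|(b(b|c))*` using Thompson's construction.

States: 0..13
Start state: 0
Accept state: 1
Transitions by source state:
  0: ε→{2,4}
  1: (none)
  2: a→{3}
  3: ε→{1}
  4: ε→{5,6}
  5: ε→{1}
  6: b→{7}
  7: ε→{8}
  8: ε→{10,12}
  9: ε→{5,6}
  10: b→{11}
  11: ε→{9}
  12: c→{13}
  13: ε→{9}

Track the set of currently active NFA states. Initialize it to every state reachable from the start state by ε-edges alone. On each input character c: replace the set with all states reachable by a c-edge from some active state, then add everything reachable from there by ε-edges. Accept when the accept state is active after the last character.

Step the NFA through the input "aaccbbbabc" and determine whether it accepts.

S₀ = ε-closure({0}) = {0,1,2,4,5,6}
'a' @ 1: {1,3}  [accepting]
'a' @ 2: {}  — state set empty
rest 'ccbbbabc' ignored (set empty)
after full input: {}  (accept=1 not in)

Answer: REJECT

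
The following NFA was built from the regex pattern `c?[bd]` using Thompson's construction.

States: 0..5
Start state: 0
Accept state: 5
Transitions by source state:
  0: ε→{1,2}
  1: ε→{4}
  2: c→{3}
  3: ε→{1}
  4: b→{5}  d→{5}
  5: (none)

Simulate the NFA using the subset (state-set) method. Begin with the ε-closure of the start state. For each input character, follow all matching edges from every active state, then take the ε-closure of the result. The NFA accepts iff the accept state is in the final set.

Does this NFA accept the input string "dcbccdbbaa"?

Answer: REJECT

Trace:
start: ε-closure({0}) = {0,1,2,4}
'd' @ 1: {5}  [accepting]
'c' @ 2: {}  — no active states
rest 'bccdbbaa' ignored (set empty)
after full input: {}  (accept=5 not in)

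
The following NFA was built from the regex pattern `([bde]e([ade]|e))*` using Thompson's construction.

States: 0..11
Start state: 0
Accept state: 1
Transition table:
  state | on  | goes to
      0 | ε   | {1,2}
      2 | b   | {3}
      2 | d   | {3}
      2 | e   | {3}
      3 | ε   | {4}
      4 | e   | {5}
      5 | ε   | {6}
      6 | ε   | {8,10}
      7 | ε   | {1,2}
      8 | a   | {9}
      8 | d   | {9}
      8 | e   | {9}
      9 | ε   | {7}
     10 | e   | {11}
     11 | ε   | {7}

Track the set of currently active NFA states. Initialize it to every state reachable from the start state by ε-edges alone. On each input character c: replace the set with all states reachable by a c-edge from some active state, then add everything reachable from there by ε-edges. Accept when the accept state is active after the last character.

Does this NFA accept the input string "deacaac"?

Answer: REJECT

Derivation:
initial (ε-close {0}): {0,1,2}
'd' @ 1: {3,4}
'e' @ 2: {5,6,8,10}
'a' @ 3: {1,2,7,9}  [accepting]
'c' @ 4: {}  — no active states
rest 'aac' ignored (set empty)
final: {}; accept 1 not in set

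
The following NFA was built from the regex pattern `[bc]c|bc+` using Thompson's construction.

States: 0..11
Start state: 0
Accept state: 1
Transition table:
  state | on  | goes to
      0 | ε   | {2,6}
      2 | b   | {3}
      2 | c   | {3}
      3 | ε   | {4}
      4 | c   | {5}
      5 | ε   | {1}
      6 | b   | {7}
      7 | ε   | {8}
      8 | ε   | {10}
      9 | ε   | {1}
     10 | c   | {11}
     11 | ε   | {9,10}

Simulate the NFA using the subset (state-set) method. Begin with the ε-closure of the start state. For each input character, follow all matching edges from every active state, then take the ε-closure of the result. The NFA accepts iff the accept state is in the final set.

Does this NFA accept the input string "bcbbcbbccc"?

Answer: REJECT

Trace:
start: ε-closure({0}) = {0,2,6}
'b' @ 1: {3,4,7,8,10}
'c' @ 2: {1,5,9,10,11}  ✓accept
'b' @ 3: {}  — no active states
rest 'bcbbccc' ignored (set empty)
end set {} — state 1 not in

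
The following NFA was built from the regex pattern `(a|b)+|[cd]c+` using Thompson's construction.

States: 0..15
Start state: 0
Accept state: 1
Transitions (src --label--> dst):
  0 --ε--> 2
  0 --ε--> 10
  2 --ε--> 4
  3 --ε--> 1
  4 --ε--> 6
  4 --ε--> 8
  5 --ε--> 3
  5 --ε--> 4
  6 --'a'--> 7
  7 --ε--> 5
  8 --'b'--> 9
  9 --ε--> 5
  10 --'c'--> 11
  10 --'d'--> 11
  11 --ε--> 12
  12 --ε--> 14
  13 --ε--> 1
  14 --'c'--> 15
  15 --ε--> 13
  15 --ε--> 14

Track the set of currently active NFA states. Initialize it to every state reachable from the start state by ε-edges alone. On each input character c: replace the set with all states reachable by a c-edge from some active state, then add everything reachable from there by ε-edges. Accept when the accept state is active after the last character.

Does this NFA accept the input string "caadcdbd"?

Answer: REJECT

Steps:
S₀ = ε-closure({0}) = {0,2,4,6,8,10}
'c' @ 1: {11,12,14}
'a' @ 2: {}  — no active states
rest 'adcdbd' ignored (set empty)
after full input: {}  (accept=1 not in)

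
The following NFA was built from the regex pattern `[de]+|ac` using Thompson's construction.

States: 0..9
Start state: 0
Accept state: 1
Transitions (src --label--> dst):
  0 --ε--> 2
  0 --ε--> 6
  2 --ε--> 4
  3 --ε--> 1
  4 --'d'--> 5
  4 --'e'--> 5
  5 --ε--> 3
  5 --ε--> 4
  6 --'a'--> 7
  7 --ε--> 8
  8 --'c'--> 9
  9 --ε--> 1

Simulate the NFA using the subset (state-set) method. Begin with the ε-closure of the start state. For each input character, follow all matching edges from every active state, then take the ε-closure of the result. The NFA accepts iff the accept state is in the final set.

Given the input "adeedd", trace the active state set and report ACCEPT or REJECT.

Answer: REJECT

Trace:
initial (ε-close {0}): {0,2,4,6}
'a' @ 1: {7,8}
'd' @ 2: {}  — no active states
rest 'eedd' ignored (set empty)
after full input: {}  (accept=1 not in)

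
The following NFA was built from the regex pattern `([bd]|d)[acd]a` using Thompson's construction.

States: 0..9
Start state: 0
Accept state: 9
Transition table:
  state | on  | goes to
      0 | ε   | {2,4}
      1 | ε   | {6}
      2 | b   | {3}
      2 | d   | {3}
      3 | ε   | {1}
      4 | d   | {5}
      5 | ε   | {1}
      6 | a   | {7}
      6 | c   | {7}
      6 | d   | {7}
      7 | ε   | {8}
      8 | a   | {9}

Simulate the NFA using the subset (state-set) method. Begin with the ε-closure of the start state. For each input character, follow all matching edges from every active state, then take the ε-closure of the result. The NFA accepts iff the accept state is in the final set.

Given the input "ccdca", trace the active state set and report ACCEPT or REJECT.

Answer: REJECT

Trace:
start: ε-closure({0}) = {0,2,4}
'c' @ 1: {}  — no active states
rest 'cdca' ignored (set empty)
final: {}; accept 9 not in set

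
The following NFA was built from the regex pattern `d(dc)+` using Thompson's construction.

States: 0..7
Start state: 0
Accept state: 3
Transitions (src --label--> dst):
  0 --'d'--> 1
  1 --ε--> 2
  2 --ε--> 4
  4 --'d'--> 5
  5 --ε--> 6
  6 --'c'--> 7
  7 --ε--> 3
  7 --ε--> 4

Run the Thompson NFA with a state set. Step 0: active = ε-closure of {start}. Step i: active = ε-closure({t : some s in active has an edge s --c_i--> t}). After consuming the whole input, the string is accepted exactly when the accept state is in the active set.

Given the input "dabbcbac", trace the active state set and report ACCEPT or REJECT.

initial (ε-close {0}): {0}
'd' @ 1: {1,2,4}
'a' @ 2: {}  — state set empty
rest 'bbcbac' ignored (set empty)
after full input: {}  (accept=3 not in)

Answer: REJECT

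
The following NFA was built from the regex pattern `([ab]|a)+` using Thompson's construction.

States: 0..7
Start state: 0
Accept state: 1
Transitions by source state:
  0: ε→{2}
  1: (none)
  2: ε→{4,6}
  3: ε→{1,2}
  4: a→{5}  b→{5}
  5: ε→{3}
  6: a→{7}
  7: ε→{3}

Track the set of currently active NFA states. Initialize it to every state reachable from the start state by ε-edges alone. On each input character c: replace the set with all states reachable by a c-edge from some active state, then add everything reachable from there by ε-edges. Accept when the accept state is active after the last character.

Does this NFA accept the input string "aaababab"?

initial (ε-close {0}): {0,2,4,6}
'a' @ 1: {1,2,3,4,5,6,7}  (accept∈set)
'a' @ 2: {1,2,3,4,5,6,7}  (accept∈set)
'a' @ 3: {1,2,3,4,5,6,7}  (accept∈set)
'b' @ 4: {1,2,3,4,5,6}  (accept∈set)
'a' @ 5: {1,2,3,4,5,6,7}  (accept∈set)
'b' @ 6: {1,2,3,4,5,6}  (accept∈set)
'a' @ 7: {1,2,3,4,5,6,7}  (accept∈set)
'b' @ 8: {1,2,3,4,5,6}  (accept∈set)
final: {1,2,3,4,5,6}; accept 1 in set

Answer: ACCEPT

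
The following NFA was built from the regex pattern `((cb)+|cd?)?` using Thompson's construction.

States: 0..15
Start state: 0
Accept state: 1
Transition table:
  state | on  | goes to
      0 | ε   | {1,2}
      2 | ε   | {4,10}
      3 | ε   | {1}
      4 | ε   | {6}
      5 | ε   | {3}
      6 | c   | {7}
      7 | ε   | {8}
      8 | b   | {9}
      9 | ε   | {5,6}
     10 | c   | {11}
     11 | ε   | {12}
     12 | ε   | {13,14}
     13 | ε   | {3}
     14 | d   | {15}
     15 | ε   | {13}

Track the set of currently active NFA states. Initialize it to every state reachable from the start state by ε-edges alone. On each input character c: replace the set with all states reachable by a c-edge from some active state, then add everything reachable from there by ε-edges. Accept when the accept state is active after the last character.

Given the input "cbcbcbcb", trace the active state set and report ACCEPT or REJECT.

S₀ = ε-closure({0}) = {0,1,2,4,6,10}
'c' @ 1: {1,3,7,8,11,12,13,14}  [accepting]
'b' @ 2: {1,3,5,6,9}  [accepting]
'c' @ 3: {7,8}
'b' @ 4: {1,3,5,6,9}  [accepting]
'c' @ 5: {7,8}
'b' @ 6: {1,3,5,6,9}  [accepting]
'c' @ 7: {7,8}
'b' @ 8: {1,3,5,6,9}  [accepting]
end set {1,3,5,6,9} — state 1 in

Answer: ACCEPT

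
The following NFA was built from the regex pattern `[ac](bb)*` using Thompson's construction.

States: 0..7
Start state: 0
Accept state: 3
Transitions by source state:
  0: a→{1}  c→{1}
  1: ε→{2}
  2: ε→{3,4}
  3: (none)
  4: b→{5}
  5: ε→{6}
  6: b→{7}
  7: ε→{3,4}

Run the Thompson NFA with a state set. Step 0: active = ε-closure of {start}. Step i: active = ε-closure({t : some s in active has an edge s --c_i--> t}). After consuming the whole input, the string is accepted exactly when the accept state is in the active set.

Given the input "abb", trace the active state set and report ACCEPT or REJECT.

Answer: ACCEPT

Trace:
start: ε-closure({0}) = {0}
'a' @ 1: {1,2,3,4}  ✓accept
'b' @ 2: {5,6}
'b' @ 3: {3,4,7}  ✓accept
final: {3,4,7}; accept 3 in set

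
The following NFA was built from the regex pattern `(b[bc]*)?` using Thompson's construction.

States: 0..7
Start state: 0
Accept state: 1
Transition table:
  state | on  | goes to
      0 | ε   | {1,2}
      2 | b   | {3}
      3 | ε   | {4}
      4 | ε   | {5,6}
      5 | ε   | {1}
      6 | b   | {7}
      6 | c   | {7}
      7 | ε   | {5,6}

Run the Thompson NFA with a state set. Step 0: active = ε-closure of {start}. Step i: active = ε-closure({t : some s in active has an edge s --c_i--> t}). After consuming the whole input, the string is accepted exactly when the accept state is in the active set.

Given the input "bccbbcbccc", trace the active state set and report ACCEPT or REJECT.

S₀ = ε-closure({0}) = {0,1,2}
'b' @ 1: {1,3,4,5,6}  [accepting]
'c' @ 2: {1,5,6,7}  [accepting]
'c' @ 3: {1,5,6,7}  [accepting]
'b' @ 4: {1,5,6,7}  [accepting]
'b' @ 5: {1,5,6,7}  [accepting]
'c' @ 6: {1,5,6,7}  [accepting]
'b' @ 7: {1,5,6,7}  [accepting]
'c' @ 8: {1,5,6,7}  [accepting]
'c' @ 9: {1,5,6,7}  [accepting]
'c' @ 10: {1,5,6,7}  [accepting]
end set {1,5,6,7} — state 1 in

Answer: ACCEPT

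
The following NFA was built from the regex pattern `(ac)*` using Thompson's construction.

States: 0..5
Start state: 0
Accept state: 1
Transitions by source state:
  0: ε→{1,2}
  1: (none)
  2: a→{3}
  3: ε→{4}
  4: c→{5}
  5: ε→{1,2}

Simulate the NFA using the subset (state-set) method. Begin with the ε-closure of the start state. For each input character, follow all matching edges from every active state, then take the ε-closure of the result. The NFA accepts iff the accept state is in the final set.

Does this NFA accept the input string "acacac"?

S₀ = ε-closure({0}) = {0,1,2}
'a' @ 1: {3,4}
'c' @ 2: {1,2,5}  ✓accept
'a' @ 3: {3,4}
'c' @ 4: {1,2,5}  ✓accept
'a' @ 5: {3,4}
'c' @ 6: {1,2,5}  ✓accept
after full input: {1,2,5}  (accept=1 in)

Answer: ACCEPT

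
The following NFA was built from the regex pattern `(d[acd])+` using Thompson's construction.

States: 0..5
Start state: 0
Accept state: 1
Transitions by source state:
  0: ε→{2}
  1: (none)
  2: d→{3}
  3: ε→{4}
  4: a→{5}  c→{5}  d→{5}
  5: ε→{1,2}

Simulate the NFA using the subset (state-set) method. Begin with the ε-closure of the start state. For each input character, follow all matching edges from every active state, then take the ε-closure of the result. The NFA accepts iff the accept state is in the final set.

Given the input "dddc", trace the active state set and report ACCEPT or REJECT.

initial (ε-close {0}): {0,2}
'd' @ 1: {3,4}
'd' @ 2: {1,2,5}  (accept∈set)
'd' @ 3: {3,4}
'c' @ 4: {1,2,5}  (accept∈set)
end set {1,2,5} — state 1 in

Answer: ACCEPT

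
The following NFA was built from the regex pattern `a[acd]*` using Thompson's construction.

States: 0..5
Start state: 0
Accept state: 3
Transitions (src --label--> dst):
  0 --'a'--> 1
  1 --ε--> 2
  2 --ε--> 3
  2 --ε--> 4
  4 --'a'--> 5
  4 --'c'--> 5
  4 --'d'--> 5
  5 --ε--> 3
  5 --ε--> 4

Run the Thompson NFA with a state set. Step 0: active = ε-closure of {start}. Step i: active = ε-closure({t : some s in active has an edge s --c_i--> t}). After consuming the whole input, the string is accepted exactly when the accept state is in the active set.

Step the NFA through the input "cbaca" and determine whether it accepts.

Answer: REJECT

Trace:
start: ε-closure({0}) = {0}
'c' @ 1: {}  — state set empty
rest 'baca' ignored (set empty)
end set {} — state 3 not in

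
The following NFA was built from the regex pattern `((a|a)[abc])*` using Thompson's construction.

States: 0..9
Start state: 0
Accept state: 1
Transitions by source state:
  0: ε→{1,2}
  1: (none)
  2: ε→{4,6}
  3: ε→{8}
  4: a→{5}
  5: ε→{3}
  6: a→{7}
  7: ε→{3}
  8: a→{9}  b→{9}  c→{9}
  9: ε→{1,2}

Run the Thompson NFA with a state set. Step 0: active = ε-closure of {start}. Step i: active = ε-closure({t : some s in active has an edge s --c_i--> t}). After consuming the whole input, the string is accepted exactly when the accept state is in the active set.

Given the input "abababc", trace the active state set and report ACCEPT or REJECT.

start: ε-closure({0}) = {0,1,2,4,6}
'a' @ 1: {3,5,7,8}
'b' @ 2: {1,2,4,6,9}  (accept∈set)
'a' @ 3: {3,5,7,8}
'b' @ 4: {1,2,4,6,9}  (accept∈set)
'a' @ 5: {3,5,7,8}
'b' @ 6: {1,2,4,6,9}  (accept∈set)
'c' @ 7: {}  — no active states
final: {}; accept 1 not in set

Answer: REJECT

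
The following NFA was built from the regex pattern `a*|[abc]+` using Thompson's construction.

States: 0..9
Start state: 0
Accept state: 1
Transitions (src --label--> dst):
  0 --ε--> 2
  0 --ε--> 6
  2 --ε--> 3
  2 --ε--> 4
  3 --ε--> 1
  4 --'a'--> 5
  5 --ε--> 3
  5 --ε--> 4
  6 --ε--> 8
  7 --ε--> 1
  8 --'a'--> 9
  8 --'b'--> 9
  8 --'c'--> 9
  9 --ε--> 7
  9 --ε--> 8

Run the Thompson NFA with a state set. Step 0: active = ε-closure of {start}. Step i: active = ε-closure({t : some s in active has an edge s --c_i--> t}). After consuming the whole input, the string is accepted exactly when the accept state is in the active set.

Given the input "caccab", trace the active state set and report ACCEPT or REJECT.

Answer: ACCEPT

Steps:
initial (ε-close {0}): {0,1,2,3,4,6,8}
'c' @ 1: {1,7,8,9}  (accept∈set)
'a' @ 2: {1,7,8,9}  (accept∈set)
'c' @ 3: {1,7,8,9}  (accept∈set)
'c' @ 4: {1,7,8,9}  (accept∈set)
'a' @ 5: {1,7,8,9}  (accept∈set)
'b' @ 6: {1,7,8,9}  (accept∈set)
end set {1,7,8,9} — state 1 in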